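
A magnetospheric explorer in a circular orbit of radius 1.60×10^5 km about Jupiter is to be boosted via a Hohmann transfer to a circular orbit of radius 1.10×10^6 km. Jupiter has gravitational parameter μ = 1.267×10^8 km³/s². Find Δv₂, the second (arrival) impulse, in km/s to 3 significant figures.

Δv₂ = 5.32 km/s

Transfer-ellipse semi-major axis a_t = (r₁ + r₂)/2 = (1.600×10^5 + 1.100×10^6)/2 = 6.300×10^5 km.
Circular speed at r = 1.100×10^6 km: v_c = √(μ/r) = 10.7323 km/s.
Vis-viva on the transfer ellipse at r = 1.100×10^6 km gives v_t = √[μ(2/r − 1/a_t)] = 5.40856 km/s.
Δv₂ = |v_t − v_c| = |5.40856 − 10.7323| = 5.324 km/s.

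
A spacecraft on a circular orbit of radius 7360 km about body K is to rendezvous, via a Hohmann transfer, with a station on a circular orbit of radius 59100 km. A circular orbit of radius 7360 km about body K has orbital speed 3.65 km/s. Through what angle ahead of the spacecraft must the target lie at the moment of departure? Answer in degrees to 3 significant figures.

φ = 104°

From the circular-orbit relation v² = μ/r at r = 7360 km: μ = v²r = (3.65)² × 7360 = 98053.6 km³/s².
Semi-major axis of the transfer orbit: a_t = (7360 + 59100)/2 = 33230 km.
Transfer time t = π√(a_t³/μ) = 60773 s.
Target angular speed ω₂ = √(μ/r₂³) = 2.1795×10^-5 rad/s.
Angle swept by the target during transfer: ω₂·t = 1.3245 rad = 75.89°.
The spacecraft traverses 180° on the transfer ellipse, so the target must lead by 180° − 75.89° = 104°.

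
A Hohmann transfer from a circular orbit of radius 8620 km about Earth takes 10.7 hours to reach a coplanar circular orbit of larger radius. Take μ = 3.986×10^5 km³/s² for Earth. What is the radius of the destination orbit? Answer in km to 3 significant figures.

r₂ = 69600 km

Transfer time t = 10.7 hours = 38520 s, and t = π√(a_t³/μ).
So a_t = (μ t²/π²)^(1/3) = (3.986×10^5 × (38520)² / π²)^(1/3) = 39132 km.
Since a_t = (r₁ + r₂)/2, r₂ = 2a_t − r₁ = 2×39132 − 8620 = 69644 km.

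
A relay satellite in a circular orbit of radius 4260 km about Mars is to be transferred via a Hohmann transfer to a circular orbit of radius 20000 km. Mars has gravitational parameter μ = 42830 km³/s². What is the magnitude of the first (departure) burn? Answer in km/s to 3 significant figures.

Δv₁ = 0.901 km/s

Transfer-ellipse semi-major axis a_t = (r₁ + r₂)/2 = (4260 + 20000)/2 = 12130 km.
Circular speed at r = 4260 km: v_c = √(μ/r) = 3.1708 km/s.
Transfer-orbit speed at the same r (vis-viva, a = a_t): v_t = √[μ(2/r − 1/a_t)] = 4.0715 km/s.
Δv₁ = |v_t − v_c| = |4.0715 − 3.1708| = 0.9007 km/s.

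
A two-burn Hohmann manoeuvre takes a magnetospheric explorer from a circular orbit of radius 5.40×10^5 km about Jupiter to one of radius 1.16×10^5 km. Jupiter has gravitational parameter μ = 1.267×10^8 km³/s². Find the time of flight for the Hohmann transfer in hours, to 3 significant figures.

t = 14.6 hours

Semi-major axis of the transfer orbit: a_t = (5.400×10^5 + 1.160×10^5)/2 = 3.280×10^5 km.
Half the transfer-orbit period gives t = π√(a_t³/μ) = 52430 s.
Converting: 52430 s ÷ 3600 s/hour = 14.6 hours.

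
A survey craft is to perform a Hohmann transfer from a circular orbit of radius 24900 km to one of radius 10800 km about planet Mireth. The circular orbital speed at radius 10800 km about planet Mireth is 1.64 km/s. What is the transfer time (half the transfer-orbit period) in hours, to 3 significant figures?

t = 12.2 hours

From the circular-orbit relation v² = μ/r at r = 10800 km: μ = v²r = (1.64)² × 10800 = 29047.7 km³/s².
The Hohmann ellipse has a_t = (r₁ + r₂)/2 = 17850 km.
Transfer time t = π√(a_t³/μ) = π√((17850)³ / 29047.7) = 43960 s.
Converting: 43960 s ÷ 3600 s/hour = 12.2 hours.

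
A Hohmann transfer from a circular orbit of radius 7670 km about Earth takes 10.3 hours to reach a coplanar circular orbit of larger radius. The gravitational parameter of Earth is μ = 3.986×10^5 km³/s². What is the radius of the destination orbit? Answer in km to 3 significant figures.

Transfer time t = 10.3 hours = 37080 s, and t = π√(a_t³/μ).
So a_t = (μ t²/π²)^(1/3) = (3.986×10^5 × (37080)² / π²)^(1/3) = 38151 km.
Since a_t = (r₁ + r₂)/2, r₂ = 2a_t − r₁ = 2×38151 − 7670 = 68632 km.

r₂ = 68600 km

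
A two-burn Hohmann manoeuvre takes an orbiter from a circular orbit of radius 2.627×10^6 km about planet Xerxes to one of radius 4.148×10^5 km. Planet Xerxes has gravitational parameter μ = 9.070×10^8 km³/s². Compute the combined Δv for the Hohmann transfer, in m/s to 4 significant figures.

The Hohmann ellipse has a_t = (r₁ + r₂)/2 = 1.5209×10^6 km.
At r₁ the circular-orbit speed is v₁ = √(μ/r₁) = 18.581 km/s.
Transfer-orbit speed at r₁ (v² = μ(2/r − 1/a)): v_a = √[μ(2/r₁ − 1/a_t)] = 9.7038 km/s.
First burn Δv₁ = |v_a − v₁| = 8.877 km/s.
Circular speed at r₂: v₂ = √(μ/r₂) = 46.7611 km/s.
Transfer-orbit speed at r₂: v_p = √[μ(2/r₂ − 1/a_t)] = 61.4560 km/s.
Second burn Δv₂ = |v₂ − v_p| = 14.69 km/s.
Total Δv = Δv₁ + Δv₂ = 23.57 km/s.

Δv = 23570 m/s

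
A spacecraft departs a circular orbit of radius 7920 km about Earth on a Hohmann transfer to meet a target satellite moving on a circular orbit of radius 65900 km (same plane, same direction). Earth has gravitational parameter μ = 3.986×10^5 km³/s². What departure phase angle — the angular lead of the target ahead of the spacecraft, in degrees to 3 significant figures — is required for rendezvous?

φ = 105°

Transfer-ellipse semi-major axis a_t = (r₁ + r₂)/2 = (7920 + 65900)/2 = 36910 km.
Transfer time t = π√(a_t³/μ) = 35286 s.
Target angular speed ω₂ = √(μ/r₂³) = 3.7320×10^-5 rad/s.
Angle swept by the target during transfer: ω₂·t = 1.3169 rad = 75.45°.
The spacecraft traverses 180° on the transfer ellipse, so the target must lead by 180° − 75.45° = 105°.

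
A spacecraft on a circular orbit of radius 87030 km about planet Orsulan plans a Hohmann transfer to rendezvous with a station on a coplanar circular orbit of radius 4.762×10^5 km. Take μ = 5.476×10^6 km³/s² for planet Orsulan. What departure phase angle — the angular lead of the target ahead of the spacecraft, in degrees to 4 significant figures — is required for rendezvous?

Semi-major axis of the transfer orbit: a_t = (87030 + 4.762×10^5)/2 = 2.81615×10^5 km.
The half-period of the transfer ellipse is t = π√(a_t³/μ) = 2.0063×10^5 s.
The target's mean motion on its circular orbit is ω₂ = √(μ/r₂³) = 7.1211×10^-6 rad/s.
Angle swept by the target during transfer: ω₂·t = 1.4287 rad = 81.86°.
Arrival is 180° from departure on the ellipse, so φ = 180° − 81.86° = 98.14°.

φ = 98.14°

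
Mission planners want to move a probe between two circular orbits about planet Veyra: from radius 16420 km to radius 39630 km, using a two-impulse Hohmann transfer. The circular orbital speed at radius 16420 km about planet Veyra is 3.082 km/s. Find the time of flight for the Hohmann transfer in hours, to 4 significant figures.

t = 10.37 hours

From the circular-orbit relation v² = μ/r at r = 16420 km: μ = v²r = (3.082)² × 16420 = 1.55969×10^5 km³/s².
Semi-major axis of the transfer orbit: a_t = (16420 + 39630)/2 = 28025 km.
Transfer time t = π√(a_t³/μ) = π√((28025)³ / 1.55969×10^5) = 37320 s.
Converting: 37320 s ÷ 3600 s/hour = 10.37 hours.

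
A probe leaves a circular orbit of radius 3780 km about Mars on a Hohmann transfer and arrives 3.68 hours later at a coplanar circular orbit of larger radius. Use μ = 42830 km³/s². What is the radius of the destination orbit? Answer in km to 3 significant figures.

Transfer time t = 3.68 hours = 13248 s, and t = π√(a_t³/μ).
So a_t = (μ t²/π²)^(1/3) = (42830 × (13248)² / π²)^(1/3) = 9132.4 km.
Since a_t = (r₁ + r₂)/2, r₂ = 2a_t − r₁ = 2×9132.4 − 3780 = 14484.8 km.

r₂ = 14500 km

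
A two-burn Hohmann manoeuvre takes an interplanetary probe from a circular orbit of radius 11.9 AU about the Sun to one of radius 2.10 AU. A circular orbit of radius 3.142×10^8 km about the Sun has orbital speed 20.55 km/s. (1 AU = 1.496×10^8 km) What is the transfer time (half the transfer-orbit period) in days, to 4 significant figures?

From the circular-orbit relation v² = μ/r at r = 3.142×10^8 km: μ = v²r = (20.55)² × 3.142×10^8 = 1.32687×10^11 km³/s².
In km: r₁ = 11.9 × 1.496×10^8 = 1.78024×10^9 km; r₂ = 2.10 × 1.496×10^8 = 3.1416×10^8 km.
Transfer-ellipse semi-major axis a_t = (r₁ + r₂)/2 = (1.78024×10^9 + 3.1416×10^8)/2 = 1.0472×10^9 km.
Half the transfer-orbit period gives t = π√(a_t³/μ) = 2.923×10^8 s.
Converting: 2.923×10^8 s ÷ 86400 s/day = 3383 days.

t = 3383 days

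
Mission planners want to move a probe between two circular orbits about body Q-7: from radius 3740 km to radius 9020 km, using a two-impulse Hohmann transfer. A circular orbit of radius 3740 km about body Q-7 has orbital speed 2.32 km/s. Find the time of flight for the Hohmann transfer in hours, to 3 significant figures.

From the circular-orbit relation v² = μ/r at r = 3740 km: μ = v²r = (2.32)² × 3740 = 20130.2 km³/s².
The Hohmann ellipse has a_t = (r₁ + r₂)/2 = 6380 km.
By Kepler's third law the transfer-orbit period is T = 2π√(a_t³/μ), so t = T/2 = 11280 s.
Converting: 11280 s ÷ 3600 s/hour = 3.13 hours.

t = 3.13 hours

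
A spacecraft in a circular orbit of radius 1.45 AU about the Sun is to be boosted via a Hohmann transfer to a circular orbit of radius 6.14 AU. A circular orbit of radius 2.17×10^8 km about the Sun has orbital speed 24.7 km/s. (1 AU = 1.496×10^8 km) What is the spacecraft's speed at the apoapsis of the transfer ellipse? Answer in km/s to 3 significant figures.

From the circular-orbit relation v² = μ/r at r = 2.17×10^8 km: μ = v²r = (24.7)² × 2.17×10^8 = 1.32390×10^11 km³/s².
In km: r₁ = 1.45 × 1.496×10^8 = 2.1692×10^8 km; r₂ = 6.14 × 1.496×10^8 = 9.18544×10^8 km.
Semi-major axis of the transfer orbit: a_t = (2.1692×10^8 + 9.18544×10^8)/2 = 5.67732×10^8 km.
At apoapsis, r = 9.18544×10^8 km.
Vis-viva: v = √[μ(2/r − 1/a_t)] = √[1.32390×10^11 × (2/9.18544×10^8 − 1/5.67732×10^8)] = 7.421 km/s.

v = 7.42 km/s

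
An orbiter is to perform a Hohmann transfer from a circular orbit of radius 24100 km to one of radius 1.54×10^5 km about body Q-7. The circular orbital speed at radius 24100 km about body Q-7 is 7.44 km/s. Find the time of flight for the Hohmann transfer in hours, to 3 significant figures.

From the circular-orbit relation v² = μ/r at r = 24100 km: μ = v²r = (7.44)² × 24100 = 1.33402×10^6 km³/s².
The Hohmann ellipse has a_t = (r₁ + r₂)/2 = 89050 km.
By Kepler's third law the transfer-orbit period is T = 2π√(a_t³/μ), so t = T/2 = 72280 s.
Converting: 72280 s ÷ 3600 s/hour = 20.1 hours.

t = 20.1 hours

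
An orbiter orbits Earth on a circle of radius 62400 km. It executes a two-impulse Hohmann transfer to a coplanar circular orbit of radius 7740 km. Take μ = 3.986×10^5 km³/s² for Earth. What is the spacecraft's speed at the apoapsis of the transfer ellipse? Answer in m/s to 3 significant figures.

v = 1190 m/s

Semi-major axis of the transfer orbit: a_t = (62400 + 7740)/2 = 35070 km.
The apoapsis of the transfer ellipse is at r = 62400 km.
Applying v² = μ(2/r − 1/a_t): v = 1.187 km/s.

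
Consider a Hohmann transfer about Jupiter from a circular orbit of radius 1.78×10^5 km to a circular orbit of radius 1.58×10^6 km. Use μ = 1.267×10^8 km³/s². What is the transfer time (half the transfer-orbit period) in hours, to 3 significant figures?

t = 63.9 hours

Transfer-ellipse semi-major axis a_t = (r₁ + r₂)/2 = (1.780×10^5 + 1.580×10^6)/2 = 8.790×10^5 km.
By Kepler's third law the transfer-orbit period is T = 2π√(a_t³/μ), so t = T/2 = 2.300×10^5 s.
Converting: 2.300×10^5 s ÷ 3600 s/hour = 63.9 hours.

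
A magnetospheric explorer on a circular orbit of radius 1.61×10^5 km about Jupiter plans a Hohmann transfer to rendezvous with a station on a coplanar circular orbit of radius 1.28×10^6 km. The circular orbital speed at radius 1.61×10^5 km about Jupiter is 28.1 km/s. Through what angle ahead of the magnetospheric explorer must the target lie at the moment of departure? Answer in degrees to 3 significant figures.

φ = 104°

From the circular-orbit relation v² = μ/r at r = 1.61×10^5 km: μ = v²r = (28.1)² × 1.61×10^5 = 1.27127×10^8 km³/s².
The Hohmann ellipse has a_t = (r₁ + r₂)/2 = 7.205×10^5 km.
The half-period of the transfer ellipse is t = π√(a_t³/μ) = 1.70405×10^5 s.
The target's mean motion on its circular orbit is ω₂ = √(μ/r₂³) = 7.78582×10^-6 rad/s.
Angle swept by the target during transfer: ω₂·t = 1.32674 rad = 76.02°.
Arrival is 180° from departure on the ellipse, so φ = 180° − 76.02° = 104°.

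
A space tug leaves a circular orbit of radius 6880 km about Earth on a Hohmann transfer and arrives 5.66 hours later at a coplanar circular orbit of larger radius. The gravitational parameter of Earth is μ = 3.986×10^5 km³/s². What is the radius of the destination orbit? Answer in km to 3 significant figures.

r₂ = 44300 km

Transfer time t = 5.66 hours = 20376 s, and t = π√(a_t³/μ).
So a_t = (μ t²/π²)^(1/3) = (3.986×10^5 × (20376)² / π²)^(1/3) = 25595 km.
Since a_t = (r₁ + r₂)/2, r₂ = 2a_t − r₁ = 2×25595 − 6880 = 44310 km.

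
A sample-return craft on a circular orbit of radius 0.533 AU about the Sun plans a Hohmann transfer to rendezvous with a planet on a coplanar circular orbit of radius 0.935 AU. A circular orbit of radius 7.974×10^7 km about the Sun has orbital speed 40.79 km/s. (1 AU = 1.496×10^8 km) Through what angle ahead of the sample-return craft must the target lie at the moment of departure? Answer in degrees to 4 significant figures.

φ = 54.80°

From the circular-orbit relation v² = μ/r at r = 7.974×10^7 km: μ = v²r = (40.79)² × 7.974×10^7 = 1.32673×10^11 km³/s².
In km: r₁ = 0.533 × 1.496×10^8 = 7.97368×10^7 km; r₂ = 0.935 × 1.496×10^8 = 1.39876×10^8 km.
Transfer-ellipse semi-major axis a_t = (r₁ + r₂)/2 = (7.97368×10^7 + 1.39876×10^8)/2 = 1.098064×10^8 km.
Transfer time t = π√(a_t³/μ) = 9.924×10^6 s.
The target's mean motion on its circular orbit is ω₂ = √(μ/r₂³) = 2.202×10^-7 rad/s.
Angle swept by the target during transfer: ω₂·t = 2.185 rad = 125.2°.
Arrival is 180° from departure on the ellipse, so φ = 180° − 125.2° = 54.80°.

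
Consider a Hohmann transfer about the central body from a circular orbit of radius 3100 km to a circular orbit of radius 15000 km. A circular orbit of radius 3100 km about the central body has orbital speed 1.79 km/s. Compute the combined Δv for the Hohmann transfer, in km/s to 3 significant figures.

From the circular-orbit relation v² = μ/r at r = 3100 km: μ = v²r = (1.79)² × 3100 = 9932.71 km³/s².
The Hohmann ellipse has a_t = (r₁ + r₂)/2 = 9050 km.
At r₁ the circular-orbit speed is v₁ = √(μ/r₁) = 1.7900 km/s.
On the transfer ellipse at r₁, vis-viva gives v_p = √[μ(2/r₁ − 1/a_t)] = 2.3045 km/s.
First burn Δv₁ = |v_p − v₁| = 0.5145 km/s.
At r₂, v₂ = √(μ/r₂) = 0.81374 km/s.
Transfer-orbit speed at r₂: v_a = √[μ(2/r₂ − 1/a_t)] = 0.47626 km/s.
Second burn Δv₂ = |v₂ − v_a| = 0.3375 km/s.
Δv = Δv₁ + Δv₂ = 0.5145 + 0.3375 = 0.8520 km/s.

Δv = 0.852 km/s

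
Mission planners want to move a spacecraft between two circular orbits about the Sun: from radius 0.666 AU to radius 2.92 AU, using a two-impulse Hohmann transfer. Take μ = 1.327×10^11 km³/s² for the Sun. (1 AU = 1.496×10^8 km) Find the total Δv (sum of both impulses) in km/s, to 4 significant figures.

In km: r₁ = 0.666 × 1.496×10^8 = 9.96336×10^7 km; r₂ = 2.92 × 1.496×10^8 = 4.36832×10^8 km.
Transfer-ellipse semi-major axis a_t = (r₁ + r₂)/2 = (9.96336×10^7 + 4.36832×10^8)/2 = 2.682328×10^8 km.
At r₁ the circular-orbit speed is v₁ = √(μ/r₁) = 36.495 km/s.
On the transfer ellipse at r₁, vis-viva equation gives v_p = √[μ(2/r₁ − 1/a_t)] = 46.573 km/s.
First burn Δv₁ = |v_p − v₁| = 10.078 km/s.
At r₂, v₂ = √(μ/r₂) = 17.42923 km/s.
Transfer-orbit speed at r₂: v_a = √[μ(2/r₂ − 1/a_t)] = 10.62246 km/s.
Second burn Δv₂ = |v₂ − v_a| = 6.8068 km/s.
Total Δv = Δv₁ + Δv₂ = 16.88 km/s.

Δv = 16.88 km/s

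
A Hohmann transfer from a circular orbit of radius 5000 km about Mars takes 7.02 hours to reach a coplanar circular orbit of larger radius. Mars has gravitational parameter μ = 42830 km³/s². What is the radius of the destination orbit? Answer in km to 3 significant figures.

r₂ = 23100 km

Transfer time t = 7.02 hours = 25272 s, and t = π√(a_t³/μ).
So a_t = (μ t²/π²)^(1/3) = (42830 × (25272)² / π²)^(1/3) = 14047 km.
Since a_t = (r₁ + r₂)/2, r₂ = 2a_t − r₁ = 2×14047 − 5000 = 23094 km.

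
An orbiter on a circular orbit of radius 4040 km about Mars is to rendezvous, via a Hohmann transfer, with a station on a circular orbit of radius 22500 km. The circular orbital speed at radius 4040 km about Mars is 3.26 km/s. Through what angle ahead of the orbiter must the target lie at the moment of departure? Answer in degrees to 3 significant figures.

φ = 98.5°

From the circular-orbit relation v² = μ/r at r = 4040 km: μ = v²r = (3.26)² × 4040 = 42935.5 km³/s².
Transfer-ellipse semi-major axis a_t = (r₁ + r₂)/2 = (4040 + 22500)/2 = 13270 km.
The half-period of the transfer ellipse is t = π√(a_t³/μ) = 23180 s.
The target's mean motion on its circular orbit is ω₂ = √(μ/r₂³) = 6.140×10^-5 rad/s.
Angle swept by the target during transfer: ω₂·t = 1.423 rad = 81.53°.
The orbiter traverses 180° on the transfer ellipse, so the target must lead by 180° − 81.53° = 98.5°.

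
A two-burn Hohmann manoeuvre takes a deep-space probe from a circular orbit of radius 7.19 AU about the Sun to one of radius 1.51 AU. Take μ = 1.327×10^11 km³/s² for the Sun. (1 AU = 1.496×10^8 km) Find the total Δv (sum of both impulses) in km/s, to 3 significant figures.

In km: r₁ = 7.19 × 1.496×10^8 = 1.075624×10^9 km; r₂ = 1.51 × 1.496×10^8 = 2.25896×10^8 km.
Semi-major axis of the transfer orbit: a_t = (1.075624×10^9 + 2.25896×10^8)/2 = 6.5076×10^8 km.
At r₁ the circular-orbit speed is v₁ = √(μ/r₁) = 11.107 km/s.
On the transfer ellipse at r₁, v² = μ(2/r − 1/a) gives v_a = √[μ(2/r₁ − 1/a_t)] = 6.5441 km/s.
First burn Δv₁ = |v_a − v₁| = 4.563 km/s.
Circular speed at r₂: v₂ = √(μ/r₂) = 24.237 km/s.
Transfer-orbit speed at r₂: v_p = √[μ(2/r₂ − 1/a_t)] = 31.160 km/s.
Second burn Δv₂ = |v₂ − v_p| = 6.923 km/s.
Total Δv = Δv₁ + Δv₂ = 11.49 km/s.

Δv = 11.5 km/s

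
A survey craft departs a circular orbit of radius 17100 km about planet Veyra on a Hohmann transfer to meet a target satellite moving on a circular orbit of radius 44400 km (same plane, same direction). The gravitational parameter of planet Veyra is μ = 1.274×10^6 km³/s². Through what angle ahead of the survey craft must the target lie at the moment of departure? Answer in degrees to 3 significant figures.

φ = 76.3°

Semi-major axis of the transfer orbit: a_t = (17100 + 44400)/2 = 30750 km.
Transfer time t = π√(a_t³/μ) = 15008 s.
Target angular speed ω₂ = √(μ/r₂³) = 1.2065×10^-4 rad/s.
Angle swept by the target during transfer: ω₂·t = 1.8107 rad = 103.7°.
Arrival is 180° from departure on the ellipse, so φ = 180° − 103.7° = 76.3°.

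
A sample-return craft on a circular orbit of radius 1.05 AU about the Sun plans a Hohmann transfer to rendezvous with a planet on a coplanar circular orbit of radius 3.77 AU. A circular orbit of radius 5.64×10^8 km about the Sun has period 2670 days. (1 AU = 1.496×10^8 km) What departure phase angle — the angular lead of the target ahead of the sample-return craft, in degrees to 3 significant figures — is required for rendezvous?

From Kepler's third law T² = 4π²r³/μ at r = 5.64×10^8 km, T = 2670 days = 2670 × 86400 s = 2.30688×10^8 s: μ = 4π²r³/T² = 1.33090×10^11 km³/s².
In km: r₁ = 1.05 × 1.496×10^8 = 1.5708×10^8 km; r₂ = 3.77 × 1.496×10^8 = 5.63992×10^8 km.
Semi-major axis of the transfer orbit: a_t = (1.5708×10^8 + 5.63992×10^8)/2 = 3.60536×10^8 km.
The half-period of the transfer ellipse is t = π√(a_t³/μ) = 5.8952×10^7 s.
Target angular speed ω₂ = √(μ/r₂³) = 2.7237×10^-8 rad/s.
Angle swept by the target during transfer: ω₂·t = 1.6057 rad = 92.00°.
Arrival is 180° from departure on the ellipse, so φ = 180° − 92.00° = 88.0°.

φ = 88.0°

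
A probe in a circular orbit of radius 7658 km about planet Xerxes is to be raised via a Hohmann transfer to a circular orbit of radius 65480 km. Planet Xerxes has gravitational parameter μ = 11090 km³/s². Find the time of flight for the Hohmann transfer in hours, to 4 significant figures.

Transfer-ellipse semi-major axis a_t = (r₁ + r₂)/2 = (7658 + 65480)/2 = 36569 km.
By Kepler's third law the transfer-orbit period is T = 2π√(a_t³/μ), so t = T/2 = 2.0862×10^5 s.
Converting: 2.0862×10^5 s ÷ 3600 s/hour = 57.95 hours.

t = 57.95 hours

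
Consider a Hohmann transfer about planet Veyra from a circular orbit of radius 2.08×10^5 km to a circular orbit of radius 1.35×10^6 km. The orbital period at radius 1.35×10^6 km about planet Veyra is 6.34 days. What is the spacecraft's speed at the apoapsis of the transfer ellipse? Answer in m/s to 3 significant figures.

v = 8000 m/s

From Kepler's third law T² = 4π²r³/μ at r = 1.35×10^6 km, T = 6.34 days = 6.34 × 86400 s = 5.47776×10^5 s: μ = 4π²r³/T² = 3.23709×10^8 km³/s².
Transfer-ellipse semi-major axis a_t = (r₁ + r₂)/2 = (2.080×10^5 + 1.350×10^6)/2 = 7.790×10^5 km.
The apoapsis of the transfer ellipse is at r = 1.350×10^6 km.
Vis-viva: v = √[μ(2/r − 1/a_t)] = √[3.23709×10^8 × (2/1.350×10^6 − 1/7.790×10^5)] = 8.002 km/s.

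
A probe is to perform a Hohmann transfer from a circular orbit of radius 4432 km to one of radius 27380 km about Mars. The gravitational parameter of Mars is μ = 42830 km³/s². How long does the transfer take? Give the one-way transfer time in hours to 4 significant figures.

t = 8.459 hours

Transfer-ellipse semi-major axis a_t = (r₁ + r₂)/2 = (4432 + 27380)/2 = 15906 km.
Transfer time t = π√(a_t³/μ) = π√((15906)³ / 42830) = 30452 s.
Converting: 30452 s ÷ 3600 s/hour = 8.459 hours.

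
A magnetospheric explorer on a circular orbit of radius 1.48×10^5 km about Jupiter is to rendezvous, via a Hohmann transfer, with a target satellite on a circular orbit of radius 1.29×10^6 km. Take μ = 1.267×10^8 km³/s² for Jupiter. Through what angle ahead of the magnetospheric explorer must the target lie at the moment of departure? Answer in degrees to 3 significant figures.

Transfer-ellipse semi-major axis a_t = (r₁ + r₂)/2 = (1.480×10^5 + 1.290×10^6)/2 = 7.190×10^5 km.
Transfer time t = π√(a_t³/μ) = 1.70159×10^5 s.
The target's mean motion on its circular orbit is ω₂ = √(μ/r₂³) = 7.68252×10^-6 rad/s.
Angle swept by the target during transfer: ω₂·t = 1.3072 rad = 74.90°.
Arrival is 180° from departure on the ellipse, so φ = 180° − 74.90° = 105°.

φ = 105°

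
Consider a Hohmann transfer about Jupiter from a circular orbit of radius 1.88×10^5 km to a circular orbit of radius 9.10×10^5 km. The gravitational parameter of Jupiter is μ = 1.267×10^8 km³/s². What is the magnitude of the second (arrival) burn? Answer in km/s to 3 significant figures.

Semi-major axis of the transfer orbit: a_t = (1.880×10^5 + 9.100×10^5)/2 = 5.490×10^5 km.
On the circular orbit at r = 9.100×10^5 km, v_c = √(μ/r) = 11.80 km/s.
Vis-viva on the transfer ellipse at r = 9.100×10^5 km gives v_t = √[μ(2/r − 1/a_t)] = 6.905 km/s.
Δv₂ = |v_t − v_c| = |6.905 − 11.80| = 4.895 km/s.

Δv₂ = 4.89 km/s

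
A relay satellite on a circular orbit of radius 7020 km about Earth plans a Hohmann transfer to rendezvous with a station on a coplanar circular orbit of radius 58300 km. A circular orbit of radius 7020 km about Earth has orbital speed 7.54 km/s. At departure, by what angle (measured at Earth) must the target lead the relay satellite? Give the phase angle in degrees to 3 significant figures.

φ = 105°

From the circular-orbit relation v² = μ/r at r = 7020 km: μ = v²r = (7.54)² × 7020 = 3.99098×10^5 km³/s².
Semi-major axis of the transfer orbit: a_t = (7020 + 58300)/2 = 32660 km.
Transfer time t = π√(a_t³/μ) = 29352 s.
The target's mean motion on its circular orbit is ω₂ = √(μ/r₂³) = 4.4878×10^-5 rad/s.
Angle swept by the target during transfer: ω₂·t = 1.31726 rad = 75.47°.
The relay satellite traverses 180° on the transfer ellipse, so the target must lead by 180° − 75.47° = 105°.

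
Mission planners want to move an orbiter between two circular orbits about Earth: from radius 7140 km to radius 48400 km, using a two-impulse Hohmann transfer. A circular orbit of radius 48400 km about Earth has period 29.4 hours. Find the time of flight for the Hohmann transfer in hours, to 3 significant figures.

t = 6.39 hours

From Kepler's third law T² = 4π²r³/μ at r = 48400 km, T = 29.4 hours = 29.4 × 3600 s = 1.0584×10^5 s: μ = 4π²r³/T² = 3.99573×10^5 km³/s².
Transfer-ellipse semi-major axis a_t = (r₁ + r₂)/2 = (7140 + 48400)/2 = 27770 km.
Half the transfer-orbit period gives t = π√(a_t³/μ) = 23000 s.
Converting: 23000 s ÷ 3600 s/hour = 6.39 hours.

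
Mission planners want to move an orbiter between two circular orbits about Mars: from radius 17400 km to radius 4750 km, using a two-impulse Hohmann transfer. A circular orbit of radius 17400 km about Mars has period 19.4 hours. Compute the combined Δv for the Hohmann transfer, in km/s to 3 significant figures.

From Kepler's third law T² = 4π²r³/μ at r = 17400 km, T = 19.4 hours = 19.4 × 3600 s = 69840 s: μ = 4π²r³/T² = 42638.2 km³/s².
The Hohmann ellipse has a_t = (r₁ + r₂)/2 = 11075 km.
Circular speed at r₁: v₁ = √(μ/r₁) = √(42638.2/17400) = 1.56540 km/s.
On the transfer ellipse at r₁, v² = μ(2/r − 1/a) gives v_a = √[μ(2/r₁ − 1/a_t)] = 1.02518 km/s.
First burn Δv₁ = |v_a − v₁| = 0.54022 km/s.
Circular speed at r₂: v₂ = √(μ/r₂) = 2.996075 km/s.
Transfer-orbit speed at r₂: v_p = √[μ(2/r₂ − 1/a_t)] = 3.755394 km/s.
Second burn Δv₂ = |v₂ − v_p| = 0.75932 km/s.
Δv = Δv₁ + Δv₂ = 0.54022 + 0.75932 = 1.300 km/s.

Δv = 1.30 km/s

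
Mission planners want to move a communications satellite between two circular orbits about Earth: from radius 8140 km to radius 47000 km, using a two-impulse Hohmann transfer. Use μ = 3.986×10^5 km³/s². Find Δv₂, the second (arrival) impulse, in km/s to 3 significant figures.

Δv₂ = 1.33 km/s

Semi-major axis of the transfer orbit: a_t = (8140 + 47000)/2 = 27570 km.
On the circular orbit at r = 47000 km, v_c = √(μ/r) = 2.912 km/s.
Vis-viva on the transfer ellipse at r = 47000 km gives v_t = √[μ(2/r − 1/a_t)] = 1.582 km/s.
Δv₂ = |v_t − v_c| = |1.582 − 2.912| = 1.330 km/s.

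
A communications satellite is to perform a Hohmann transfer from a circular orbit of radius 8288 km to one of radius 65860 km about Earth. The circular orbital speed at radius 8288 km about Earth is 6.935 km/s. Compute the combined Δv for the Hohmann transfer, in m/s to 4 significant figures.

From the circular-orbit relation v² = μ/r at r = 8288 km: μ = v²r = (6.935)² × 8288 = 3.98605×10^5 km³/s².
The Hohmann ellipse has a_t = (r₁ + r₂)/2 = 37074 km.
At r₁ the circular-orbit speed is v₁ = √(μ/r₁) = 6.935 km/s.
On the transfer ellipse at r₁, vis-viva equation gives v_p = √[μ(2/r₁ − 1/a_t)] = 9.243 km/s.
First burn Δv₁ = |v_p − v₁| = 2.308 km/s.
Circular speed at r₂: v₂ = √(μ/r₂) = 2.460 km/s.
Transfer-orbit speed at r₂: v_a = √[μ(2/r₂ − 1/a_t)] = 1.163 km/s.
Second burn Δv₂ = |v₂ − v_a| = 1.297 km/s.
Total Δv = Δv₁ + Δv₂ = 3.605 km/s.

Δv = 3605 m/s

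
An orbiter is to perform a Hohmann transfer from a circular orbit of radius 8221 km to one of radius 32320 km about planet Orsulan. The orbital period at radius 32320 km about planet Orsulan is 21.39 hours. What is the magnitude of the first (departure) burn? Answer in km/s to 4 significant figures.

Δv₁ = 1.374 km/s

From Kepler's third law T² = 4π²r³/μ at r = 32320 km, T = 21.39 hours = 21.39 × 3600 s = 77004 s: μ = 4π²r³/T² = 2.24775×10^5 km³/s².
Semi-major axis of the transfer orbit: a_t = (8221 + 32320)/2 = 20270.5 km.
Circular speed at r = 8221 km: v_c = √(μ/r) = 5.229 km/s.
Transfer-orbit speed at the same r (vis-viva, a = a_t): v_t = √[μ(2/r − 1/a_t)] = 6.603 km/s.
Δv₁ = |v_t − v_c| = |6.603 − 5.229| = 1.374 km/s.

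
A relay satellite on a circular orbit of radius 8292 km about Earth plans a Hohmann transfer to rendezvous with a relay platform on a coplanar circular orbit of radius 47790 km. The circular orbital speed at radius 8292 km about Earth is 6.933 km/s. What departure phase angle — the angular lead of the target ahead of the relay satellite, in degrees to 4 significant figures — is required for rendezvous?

φ = 99.10°

From the circular-orbit relation v² = μ/r at r = 8292 km: μ = v²r = (6.933)² × 8292 = 3.98567×10^5 km³/s².
The Hohmann ellipse has a_t = (r₁ + r₂)/2 = 28041 km.
The half-period of the transfer ellipse is t = π√(a_t³/μ) = 23370 s.
The target's mean motion on its circular orbit is ω₂ = √(μ/r₂³) = 6.043×10^-5 rad/s.
Angle swept by the target during transfer: ω₂·t = 1.412 rad = 80.90°.
The relay satellite traverses 180° on the transfer ellipse, so the target must lead by 180° − 80.90° = 99.10°.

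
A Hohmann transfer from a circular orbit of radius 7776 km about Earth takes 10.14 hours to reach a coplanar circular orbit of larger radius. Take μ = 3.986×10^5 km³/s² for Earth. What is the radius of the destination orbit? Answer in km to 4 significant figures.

Transfer time t = 10.14 hours = 36504 s, and t = π√(a_t³/μ).
So a_t = (μ t²/π²)^(1/3) = (3.986×10^5 × (36504)² / π²)^(1/3) = 37755 km.
Since a_t = (r₁ + r₂)/2, r₂ = 2a_t − r₁ = 2×37755 − 7776 = 67734 km.

r₂ = 67730 km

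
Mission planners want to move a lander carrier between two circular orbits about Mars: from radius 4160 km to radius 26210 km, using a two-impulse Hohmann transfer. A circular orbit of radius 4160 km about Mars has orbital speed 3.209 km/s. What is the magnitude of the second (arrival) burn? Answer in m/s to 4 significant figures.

Δv₂ = 609.3 m/s

From the circular-orbit relation v² = μ/r at r = 4160 km: μ = v²r = (3.209)² × 4160 = 42838.4 km³/s².
The Hohmann ellipse has a_t = (r₁ + r₂)/2 = 15185 km.
On the circular orbit at r = 26210 km, v_c = √(μ/r) = 1.27845 km/s.
Vis-viva on the transfer ellipse at r = 26210 km gives v_t = √[μ(2/r − 1/a_t)] = 0.669148 km/s.
Δv₂ = |v_t − v_c| = |0.669148 − 1.27845| = 0.6093 km/s.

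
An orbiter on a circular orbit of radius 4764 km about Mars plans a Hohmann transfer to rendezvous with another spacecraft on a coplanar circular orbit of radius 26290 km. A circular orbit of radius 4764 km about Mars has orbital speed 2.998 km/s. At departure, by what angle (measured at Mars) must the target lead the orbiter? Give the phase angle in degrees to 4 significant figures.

From the circular-orbit relation v² = μ/r at r = 4764 km: μ = v²r = (2.998)² × 4764 = 42818.9 km³/s².
The Hohmann ellipse has a_t = (r₁ + r₂)/2 = 15527 km.
Transfer time t = π√(a_t³/μ) = 29370 s.
Target angular speed ω₂ = √(μ/r₂³) = 4.854×10^-5 rad/s.
Angle swept by the target during transfer: ω₂·t = 1.426 rad = 81.70°.
The orbiter traverses 180° on the transfer ellipse, so the target must lead by 180° − 81.70° = 98.30°.

φ = 98.30°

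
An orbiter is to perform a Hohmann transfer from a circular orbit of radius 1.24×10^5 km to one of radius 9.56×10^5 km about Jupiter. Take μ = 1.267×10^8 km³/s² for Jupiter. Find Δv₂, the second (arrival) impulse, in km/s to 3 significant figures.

Δv₂ = 6.00 km/s

Transfer-ellipse semi-major axis a_t = (r₁ + r₂)/2 = (1.240×10^5 + 9.560×10^5)/2 = 5.400×10^5 km.
Circular speed at r = 9.560×10^5 km: v_c = √(μ/r) = 11.5122 km/s.
Vis-viva on the transfer ellipse at r = 9.560×10^5 km gives v_t = √[μ(2/r − 1/a_t)] = 5.51662 km/s.
Δv₂ = |v_t − v_c| = |5.51662 − 11.5122| = 5.996 km/s.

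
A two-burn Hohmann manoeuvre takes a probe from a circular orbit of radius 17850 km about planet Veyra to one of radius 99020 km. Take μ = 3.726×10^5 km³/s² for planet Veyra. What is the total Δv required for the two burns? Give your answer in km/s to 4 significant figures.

The Hohmann ellipse has a_t = (r₁ + r₂)/2 = 58435 km.
Circular speed at r₁: v₁ = √(μ/r₁) = √(3.726×10^5/17850) = 4.5688 km/s.
Transfer-orbit speed at r₁ (v² = μ(2/r − 1/a)): v_p = √[μ(2/r₁ − 1/a_t)] = 5.9474 km/s.
First burn Δv₁ = |v_p − v₁| = 1.3786 km/s.
At r₂, v₂ = √(μ/r₂) = 1.9398 km/s.
Transfer-orbit speed at r₂: v_a = √[μ(2/r₂ − 1/a_t)] = 1.0721 km/s.
Second burn Δv₂ = |v₂ − v_a| = 0.86770 km/s.
Δv = Δv₁ + Δv₂ = 1.3786 + 0.86770 = 2.246 km/s.

Δv = 2.246 km/s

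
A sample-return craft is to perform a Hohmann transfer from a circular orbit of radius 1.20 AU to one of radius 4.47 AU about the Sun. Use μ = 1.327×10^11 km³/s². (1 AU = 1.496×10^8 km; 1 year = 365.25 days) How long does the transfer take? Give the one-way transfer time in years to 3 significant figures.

t = 2.39 years

In km: r₁ = 1.20 × 1.496×10^8 = 1.7952×10^8 km; r₂ = 4.47 × 1.496×10^8 = 6.68712×10^8 km.
Transfer-ellipse semi-major axis a_t = (r₁ + r₂)/2 = (1.7952×10^8 + 6.68712×10^8)/2 = 4.24116×10^8 km.
Transfer time t = π√(a_t³/μ) = π√((4.24116×10^8)³ / 1.327×10^11) = 7.533×10^7 s.
Converting: 7.533×10^7 s ÷ 3.15576×10^7 s/year (365.25 × 86400) = 2.39 years.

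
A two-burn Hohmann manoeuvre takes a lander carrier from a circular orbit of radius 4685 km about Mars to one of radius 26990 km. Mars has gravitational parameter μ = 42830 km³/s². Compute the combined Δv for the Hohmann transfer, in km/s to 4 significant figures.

The Hohmann ellipse has a_t = (r₁ + r₂)/2 = 15837.5 km.
Circular speed at r₁: v₁ = √(μ/r₁) = √(42830/4685) = 3.0236 km/s.
Transfer-orbit speed at r₁ (vis-viva): v_p = √[μ(2/r₁ − 1/a_t)] = 3.9471 km/s.
First burn Δv₁ = |v_p − v₁| = 0.9235 km/s.
At r₂, v₂ = √(μ/r₂) = 1.25972 km/s.
Transfer-orbit speed at r₂: v_a = √[μ(2/r₂ − 1/a_t)] = 0.685148 km/s.
Second burn Δv₂ = |v₂ − v_a| = 0.5746 km/s.
Total Δv = Δv₁ + Δv₂ = 1.498 km/s.

Δv = 1.498 km/s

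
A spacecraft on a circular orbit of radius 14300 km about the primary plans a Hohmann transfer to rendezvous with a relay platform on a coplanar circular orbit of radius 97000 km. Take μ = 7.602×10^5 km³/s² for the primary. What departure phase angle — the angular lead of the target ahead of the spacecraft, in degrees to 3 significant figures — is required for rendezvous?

φ = 102°

Semi-major axis of the transfer orbit: a_t = (14300 + 97000)/2 = 55650 km.
Transfer time t = π√(a_t³/μ) = 47302 s.
The target's mean motion on its circular orbit is ω₂ = √(μ/r₂³) = 2.8861×10^-5 rad/s.
Angle swept by the target during transfer: ω₂·t = 1.3652 rad = 78.22°.
Arrival is 180° from departure on the ellipse, so φ = 180° − 78.22° = 102°.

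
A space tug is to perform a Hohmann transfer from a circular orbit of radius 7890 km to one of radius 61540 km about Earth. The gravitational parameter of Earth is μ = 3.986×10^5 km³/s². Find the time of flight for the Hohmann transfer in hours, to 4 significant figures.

t = 8.940 hours

Semi-major axis of the transfer orbit: a_t = (7890 + 61540)/2 = 34715 km.
Half the transfer-orbit period gives t = π√(a_t³/μ) = 32185 s.
Converting: 32185 s ÷ 3600 s/hour = 8.940 hours.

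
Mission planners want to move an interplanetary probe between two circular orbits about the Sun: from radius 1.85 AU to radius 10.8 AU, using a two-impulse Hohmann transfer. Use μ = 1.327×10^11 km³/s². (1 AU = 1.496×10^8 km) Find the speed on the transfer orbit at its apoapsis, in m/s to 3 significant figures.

In km: r₁ = 1.85 × 1.496×10^8 = 2.7676×10^8 km; r₂ = 10.8 × 1.496×10^8 = 1.61568×10^9 km.
Transfer-ellipse semi-major axis a_t = (r₁ + r₂)/2 = (2.7676×10^8 + 1.61568×10^9)/2 = 9.4622×10^8 km.
At apoapsis, r = 1.61568×10^9 km.
Applying v² = μ(2/r − 1/a_t): v = 4.901 km/s.

v = 4900 m/s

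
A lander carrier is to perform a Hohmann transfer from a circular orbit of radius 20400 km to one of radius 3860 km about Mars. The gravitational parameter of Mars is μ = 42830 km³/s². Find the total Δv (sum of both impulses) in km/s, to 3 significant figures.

Δv = 1.62 km/s

Semi-major axis of the transfer orbit: a_t = (20400 + 3860)/2 = 12130 km.
At r₁ the circular-orbit speed is v₁ = √(μ/r₁) = 1.449 km/s.
On the transfer ellipse at r₁, vis-viva gives v_a = √[μ(2/r₁ − 1/a_t)] = 0.8174 km/s.
First burn Δv₁ = |v_a − v₁| = 0.6316 km/s.
Circular speed at r₂: v₂ = √(μ/r₂) = 3.3310 km/s.
Transfer-orbit speed at r₂: v_p = √[μ(2/r₂ − 1/a_t)] = 4.3198 km/s.
Second burn Δv₂ = |v₂ − v_p| = 0.9888 km/s.
Δv = Δv₁ + Δv₂ = 0.6316 + 0.9888 = 1.620 km/s.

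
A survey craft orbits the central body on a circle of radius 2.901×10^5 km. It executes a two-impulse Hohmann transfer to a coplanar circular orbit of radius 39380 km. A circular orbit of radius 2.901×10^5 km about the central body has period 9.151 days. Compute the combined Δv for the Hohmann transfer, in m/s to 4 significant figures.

From Kepler's third law T² = 4π²r³/μ at r = 2.901×10^5 km, T = 9.151 days = 9.151 × 86400 s = 7.906464×10^5 s: μ = 4π²r³/T² = 1.54184×10^6 km³/s².
Transfer-ellipse semi-major axis a_t = (r₁ + r₂)/2 = (2.901×10^5 + 39380)/2 = 1.6474×10^5 km.
At r₁ the circular-orbit speed is v₁ = √(μ/r₁) = 2.305 km/s.
Transfer-orbit speed at r₁ (v² = μ(2/r − 1/a)): v_a = √[μ(2/r₁ − 1/a_t)] = 1.127 km/s.
First burn Δv₁ = |v_a − v₁| = 1.178 km/s.
Circular speed at r₂: v₂ = √(μ/r₂) = 6.257 km/s.
Transfer-orbit speed at r₂: v_p = √[μ(2/r₂ − 1/a_t)] = 8.303 km/s.
Second burn Δv₂ = |v₂ − v_p| = 2.046 km/s.
Δv = Δv₁ + Δv₂ = 1.178 + 2.046 = 3.224 km/s.

Δv = 3224 m/s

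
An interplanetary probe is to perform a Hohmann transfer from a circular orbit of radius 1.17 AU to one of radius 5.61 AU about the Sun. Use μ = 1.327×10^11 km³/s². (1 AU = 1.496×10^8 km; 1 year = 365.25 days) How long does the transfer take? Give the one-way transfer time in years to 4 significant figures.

t = 3.121 years

In km: r₁ = 1.17 × 1.496×10^8 = 1.75032×10^8 km; r₂ = 5.61 × 1.496×10^8 = 8.39256×10^8 km.
The Hohmann ellipse has a_t = (r₁ + r₂)/2 = 5.07144×10^8 km.
Half the transfer-orbit period gives t = π√(a_t³/μ) = 9.849×10^7 s.
Converting: 9.849×10^7 s ÷ 3.15576×10^7 s/year (365.25 × 86400) = 3.121 years.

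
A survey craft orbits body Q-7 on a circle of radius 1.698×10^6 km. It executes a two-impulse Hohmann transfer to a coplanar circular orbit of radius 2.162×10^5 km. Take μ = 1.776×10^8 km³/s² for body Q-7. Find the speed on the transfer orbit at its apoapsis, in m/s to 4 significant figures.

v = 4861 m/s

Transfer-ellipse semi-major axis a_t = (r₁ + r₂)/2 = (1.698×10^6 + 2.162×10^5)/2 = 9.571×10^5 km.
The apoapsis of the transfer ellipse is at r = 1.698×10^6 km.
Applying v² = μ(2/r − 1/a_t): v = 4.861 km/s.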